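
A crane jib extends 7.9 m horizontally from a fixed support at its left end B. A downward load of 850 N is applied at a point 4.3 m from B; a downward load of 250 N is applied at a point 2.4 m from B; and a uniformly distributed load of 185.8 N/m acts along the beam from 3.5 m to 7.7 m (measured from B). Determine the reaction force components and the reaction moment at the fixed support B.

B_x = 0, B_y = 1880 N, M_B = 8625 N·m

Resultant of the distributed load: 185.8 × 4.2 = 780.36 N at 5.6 m from B.
ΣF_x = 0: B_x = 0.
ΣF_y = 0: B_y − 850 − 250 − 185.8·4.2 = 0 → B_y = 1880 N.
ΣM about B: M_B − 850·4.3 − 250·2.4 − (185.8·4.2)·5.6 = 0 → M_B = 8625 N·m.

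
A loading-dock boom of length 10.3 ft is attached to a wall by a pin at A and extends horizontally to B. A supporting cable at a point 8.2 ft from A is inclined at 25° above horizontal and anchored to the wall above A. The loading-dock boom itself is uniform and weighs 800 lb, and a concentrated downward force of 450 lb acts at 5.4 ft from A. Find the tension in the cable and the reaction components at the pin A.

T = 1890 lb, A_x = 1713 lb, A_y = 451.2 lb

ΣM about A: T·sin25°·8.2 − 800·5.15 − 450·5.4 = 0 → T = 6550/(8.2·0.422618) = 1890.08 ≈ 1890 lb.
ΣF_x = 0: A_x − T·cos25° = 0 → A_x = 1890.08 × 0.906308 = 1713 lb.
ΣF_y = 0: A_y + T·sin25° − 800 − 450 = 0 → A_y = 1250 − 1890.08 × 0.422618 = 451.2 lb.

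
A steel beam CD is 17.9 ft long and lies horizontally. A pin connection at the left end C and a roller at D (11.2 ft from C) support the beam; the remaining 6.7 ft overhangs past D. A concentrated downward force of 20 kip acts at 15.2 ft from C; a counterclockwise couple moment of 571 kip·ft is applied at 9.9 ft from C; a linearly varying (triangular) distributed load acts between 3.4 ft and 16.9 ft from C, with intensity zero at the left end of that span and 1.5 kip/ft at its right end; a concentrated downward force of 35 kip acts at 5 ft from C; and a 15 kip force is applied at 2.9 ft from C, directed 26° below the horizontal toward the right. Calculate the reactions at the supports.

Resultant of the triangular load: ½ × 1.5 × 13.5 = 10.125 kip, acting at 12.4 ft from C (one-third of the span from the peak).
ΣM about C: D_y·11.2 − 20·15.2 + 571 − (½·1.5·13.5)·12.4 − 35·5 − 15·sin26°·2.9 = 0 → D_y = 52.6191/11.2 = 4.69813 ≈ 4.698 kip.
ΣF_y = 0: C_y + 4.69813 − 20 − ½·1.5·13.5 − 35 − 15·sin26° = 0 → C_y = 67.00 kip.
ΣF_x = 0: C_x + 15·cos26° = 0 → C_x = -13.48 kip.

C_x = -13.48 kip, C_y = 67.00 kip, D_y = 4.698 kip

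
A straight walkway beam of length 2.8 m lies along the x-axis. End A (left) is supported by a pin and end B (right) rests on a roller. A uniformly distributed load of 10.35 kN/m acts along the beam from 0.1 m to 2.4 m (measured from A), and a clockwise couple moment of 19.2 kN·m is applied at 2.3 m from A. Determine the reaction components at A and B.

A_x = 0, A_y = 6.321 kN, B_y = 17.48 kN

Resultant of the distributed load: 10.35 × 2.3 = 23.805 kN at 1.25 m from A.
Moments about A: B_y·2.8 − (10.35·2.3)·1.25 − 19.2 = 0 → B_y = 48.95625/2.8 = 17.4844 ≈ 17.48 kN.
ΣF_y = 0: A_y + 17.4844 − 10.35·2.3 = 0 → A_y = 6.321 kN.
ΣF_x = 0: no horizontal applied forces, so A_x = 0.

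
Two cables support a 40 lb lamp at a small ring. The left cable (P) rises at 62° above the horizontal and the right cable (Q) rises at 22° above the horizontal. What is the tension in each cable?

T_P = 37.29 lb, T_Q = 18.88 lb

ΣF_x = 0: −T_P·cos62° + T_Q·cos22° = 0 → T_Q = 0.506341·T_P.
ΣF_y = 0: T_P·sin62° + T_Q·sin22° = 40.
Substitute: T_P·(0.882948 + 0.506341·0.374607) = 40 → T_P = 37.2916 ≈ 37.29 lb.
Then T_Q = 0.506341 × 37.2916 = 18.88 lb.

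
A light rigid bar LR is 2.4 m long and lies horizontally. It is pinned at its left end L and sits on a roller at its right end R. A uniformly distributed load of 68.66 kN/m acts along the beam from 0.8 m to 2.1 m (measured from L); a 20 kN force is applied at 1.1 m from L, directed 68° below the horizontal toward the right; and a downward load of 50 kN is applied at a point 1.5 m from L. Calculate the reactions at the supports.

Resultant of the distributed load: 68.66 × 1.3 = 89.258 kN at 1.45 m from L.
Taking moments about L: R_y·2.4 − (68.66·1.3)·1.45 − 20·sin68°·1.1 − 50·1.5 = 0 → R_y = 224.822/2.4 = 93.6758 ≈ 93.68 kN.
ΣF_y = 0: L_y + 93.6758 − 68.66·1.3 − 20·sin68° − 50 = 0 → L_y = 64.13 kN.
ΣF_x = 0: L_x + 20·cos68° = 0 → L_x = -7.492 kN.

L_x = -7.492 kN, L_y = 64.13 kN, R_y = 93.68 kN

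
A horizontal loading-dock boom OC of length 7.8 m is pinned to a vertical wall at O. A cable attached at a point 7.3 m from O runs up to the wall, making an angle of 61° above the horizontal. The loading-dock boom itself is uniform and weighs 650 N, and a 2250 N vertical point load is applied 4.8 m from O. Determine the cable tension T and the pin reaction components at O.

T = 2089 N, O_x = 1013 N, O_y = 1073 N

ΣM about O: T·sin61°·7.3 − 650·3.9 − 2250·4.8 = 0 → T = 13335/(7.3·0.87462) = 2088.58 ≈ 2089 N.
ΣF_x = 0: O_x − T·cos61° = 0 → O_x = 2088.58 × 0.48481 = 1013 N.
ΣF_y = 0: O_y + T·sin61° − 650 − 2250 = 0 → O_y = 2900 − 2088.58 × 0.87462 = 1073 N.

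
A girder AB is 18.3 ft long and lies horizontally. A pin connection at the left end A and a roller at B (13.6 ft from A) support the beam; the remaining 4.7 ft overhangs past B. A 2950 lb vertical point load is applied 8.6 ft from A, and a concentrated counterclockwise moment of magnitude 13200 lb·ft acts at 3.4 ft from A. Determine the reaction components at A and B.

A_x = 0, A_y = 2055 lb, B_y = 894.9 lb

Taking moments about A: B_y·13.6 − 2950·8.6 + 13200 = 0 → B_y = 12170/13.6 = 894.853 ≈ 894.9 lb.
ΣF_y = 0: A_y + 894.853 − 2950 = 0 → A_y = 2055 lb.
ΣF_x = 0: no horizontal applied forces, so A_x = 0.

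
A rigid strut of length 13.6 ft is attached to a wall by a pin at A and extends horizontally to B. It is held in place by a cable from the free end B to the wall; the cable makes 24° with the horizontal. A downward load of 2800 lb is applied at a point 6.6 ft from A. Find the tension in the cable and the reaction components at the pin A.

T = 3341 lb, A_x = 3052 lb, A_y = 1441 lb

ΣM about A: T·sin24°·13.6 − 2800·6.6 = 0 → T = 18480/(13.6·0.406737) = 3340.79 ≈ 3341 lb.
ΣF_x = 0: A_x − T·cos24° = 0 → A_x = 3340.79 × 0.913545 = 3052 lb.
ΣF_y = 0: A_y + T·sin24° − 2800 = 0 → A_y = 2800 − 3340.79 × 0.406737 = 1441 lb.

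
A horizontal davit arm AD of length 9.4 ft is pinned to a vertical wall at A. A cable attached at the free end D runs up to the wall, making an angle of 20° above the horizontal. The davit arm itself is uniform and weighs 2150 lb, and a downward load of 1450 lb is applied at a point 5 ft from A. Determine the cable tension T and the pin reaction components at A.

T = 5398 lb, A_x = 5073 lb, A_y = 1754 lb

ΣM about A: T·sin20°·9.4 − 2150·4.7 − 1450·5 = 0 → T = 17355/(9.4·0.34202) = 5398.15 ≈ 5398 lb.
ΣF_x = 0: A_x − T·cos20° = 0 → A_x = 5398.15 × 0.939693 = 5073 lb.
ΣF_y = 0: A_y + T·sin20° − 2150 − 1450 = 0 → A_y = 3600 − 5398.15 × 0.34202 = 1754 lb.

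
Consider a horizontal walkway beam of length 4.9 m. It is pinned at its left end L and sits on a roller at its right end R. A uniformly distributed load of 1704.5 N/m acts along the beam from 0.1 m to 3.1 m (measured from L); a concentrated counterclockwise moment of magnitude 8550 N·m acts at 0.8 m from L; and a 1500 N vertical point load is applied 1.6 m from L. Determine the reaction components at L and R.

Resultant of the distributed load: 1704.5 × 3 = 5113.5 N at 1.6 m from L.
Moments about L: R_y·4.9 − (1704.5·3)·1.6 + 8550 − 1500·1.6 = 0 → R_y = 2031.6/4.9 = 414.612 ≈ 414.6 N.
ΣF_y = 0: L_y + 414.612 − 1704.5·3 − 1500 = 0 → L_y = 6199 N.
ΣF_x = 0: no horizontal applied forces, so L_x = 0.

L_x = 0, L_y = 6199 N, R_y = 414.6 N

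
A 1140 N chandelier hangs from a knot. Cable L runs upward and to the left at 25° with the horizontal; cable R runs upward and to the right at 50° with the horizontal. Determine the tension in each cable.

ΣF_x = 0: −T_L·cos25° + T_R·cos50° = 0 → T_R = 1.40996·T_L.
ΣF_y = 0: T_L·sin25° + T_R·sin50° = 1140.
Substitute: T_L·(0.422618 + 1.40996·0.766044) = 1140 → T_L = 758.63 ≈ 758.6 N.
Then T_R = 1.40996 × 758.63 = 1070 N.

T_L = 758.6 N, T_R = 1070 N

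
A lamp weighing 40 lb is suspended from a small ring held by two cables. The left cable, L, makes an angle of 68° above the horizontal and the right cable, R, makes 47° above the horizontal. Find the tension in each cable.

ΣF_x = 0: −T_L·cos68° + T_R·cos47° = 0 → T_R = 0.549278·T_L.
ΣF_y = 0: T_L·sin68° + T_R·sin47° = 40.
Substitute: T_L·(0.927184 + 0.549278·0.731354) = 40 → T_L = 30.1001 ≈ 30.10 lb.
Then T_R = 0.549278 × 30.1001 = 16.53 lb.

T_L = 30.10 lb, T_R = 16.53 lb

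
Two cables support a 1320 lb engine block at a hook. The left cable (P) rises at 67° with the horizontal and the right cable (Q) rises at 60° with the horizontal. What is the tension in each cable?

T_P = 826.4 lb, T_Q = 645.8 lb

ΣF_x = 0: −T_P·cos67° + T_Q·cos60° = 0 → T_Q = 0.781462·T_P.
ΣF_y = 0: T_P·sin67° + T_Q·sin60° = 1320.
Substitute: T_P·(0.920505 + 0.781462·0.866025) = 1320 → T_P = 826.41 ≈ 826.4 lb.
Then T_Q = 0.781462 × 826.41 = 645.8 lb.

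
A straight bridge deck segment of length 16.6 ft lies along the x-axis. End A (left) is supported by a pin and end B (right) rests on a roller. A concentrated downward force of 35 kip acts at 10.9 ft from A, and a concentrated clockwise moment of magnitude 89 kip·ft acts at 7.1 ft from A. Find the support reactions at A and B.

A_x = 0, A_y = 6.657 kip, B_y = 28.34 kip

Taking moments about A: B_y·16.6 − 35·10.9 − 89 = 0 → B_y = 470.5/16.6 = 28.3434 ≈ 28.34 kip.
ΣF_y = 0: A_y + 28.3434 − 35 = 0 → A_y = 6.657 kip.
ΣF_x = 0: no horizontal applied forces, so A_x = 0.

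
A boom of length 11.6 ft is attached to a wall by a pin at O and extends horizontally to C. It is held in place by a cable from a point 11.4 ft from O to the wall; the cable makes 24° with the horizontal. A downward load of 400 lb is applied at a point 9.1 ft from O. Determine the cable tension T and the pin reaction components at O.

ΣM about O: T·sin24°·11.4 − 400·9.1 = 0 → T = 3640/(11.4·0.406737) = 785.024 ≈ 785.0 lb.
ΣF_x = 0: O_x − T·cos24° = 0 → O_x = 785.024 × 0.913545 = 717.2 lb.
ΣF_y = 0: O_y + T·sin24° − 400 = 0 → O_y = 400 − 785.024 × 0.406737 = 80.70 lb.

T = 785.0 lb, O_x = 717.2 lb, O_y = 80.70 lb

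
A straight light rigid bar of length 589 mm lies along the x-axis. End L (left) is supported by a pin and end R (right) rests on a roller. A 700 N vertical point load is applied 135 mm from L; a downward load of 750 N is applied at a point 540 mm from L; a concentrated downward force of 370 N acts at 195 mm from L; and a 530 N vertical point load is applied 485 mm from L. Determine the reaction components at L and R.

Moments about L: R_y·589 − 700·135 − 750·540 − 370·195 − 530·485 = 0 → R_y = 828700/589 = 1406.96 ≈ 1407 N.
ΣF_y = 0: L_y + 1406.96 − 700 − 750 − 370 − 530 = 0 → L_y = 943.0 N.
ΣF_x = 0: no horizontal applied forces, so L_x = 0.

L_x = 0, L_y = 943.0 N, R_y = 1407 N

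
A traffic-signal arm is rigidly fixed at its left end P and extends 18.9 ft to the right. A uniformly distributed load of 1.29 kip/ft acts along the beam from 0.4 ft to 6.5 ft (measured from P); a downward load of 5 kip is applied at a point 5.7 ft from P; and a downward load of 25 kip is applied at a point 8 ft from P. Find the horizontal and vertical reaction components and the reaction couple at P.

P_x = 0, P_y = 37.87 kip, M_P = 255.6 kip·ft

Resultant of the distributed load: 1.29 × 6.1 = 7.869 kip at 3.45 ft from P.
ΣF_x = 0: P_x = 0.
ΣF_y = 0: P_y − 1.29·6.1 − 5 − 25 = 0 → P_y = 37.87 kip.
ΣM about P: M_P − (1.29·6.1)·3.45 − 5·5.7 − 25·8 = 0 → M_P = 255.6 kip·ft.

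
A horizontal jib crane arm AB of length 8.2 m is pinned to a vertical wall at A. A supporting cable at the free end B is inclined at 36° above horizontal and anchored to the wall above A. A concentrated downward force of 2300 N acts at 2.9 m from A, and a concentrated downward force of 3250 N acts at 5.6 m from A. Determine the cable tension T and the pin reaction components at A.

ΣM about A: T·sin36°·8.2 − 2300·2.9 − 3250·5.6 = 0 → T = 24870/(8.2·0.587785) = 5159.93 ≈ 5160 N.
ΣF_x = 0: A_x − T·cos36° = 0 → A_x = 5159.93 × 0.809017 = 4174 N.
ΣF_y = 0: A_y + T·sin36° − 2300 − 3250 = 0 → A_y = 5550 − 5159.93 × 0.587785 = 2517 N.

T = 5160 N, A_x = 4174 N, A_y = 2517 N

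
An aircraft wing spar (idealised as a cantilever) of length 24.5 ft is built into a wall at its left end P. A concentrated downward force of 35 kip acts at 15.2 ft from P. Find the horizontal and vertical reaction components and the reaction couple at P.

P_x = 0, P_y = 35.00 kip, M_P = 532.0 kip·ft

ΣF_x = 0: P_x = 0.
ΣF_y = 0: P_y − 35 = 0 → P_y = 35.00 kip.
ΣM about P: M_P − 35·15.2 = 0 → M_P = 532.0 kip·ft.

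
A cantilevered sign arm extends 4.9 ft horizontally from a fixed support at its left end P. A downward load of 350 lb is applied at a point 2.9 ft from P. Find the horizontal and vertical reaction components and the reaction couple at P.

ΣF_x = 0: P_x = 0.
ΣF_y = 0: P_y − 350 = 0 → P_y = 350.0 lb.
ΣM about P: M_P − 350·2.9 = 0 → M_P = 1015 lb·ft.

P_x = 0, P_y = 350.0 lb, M_P = 1015 lb·ft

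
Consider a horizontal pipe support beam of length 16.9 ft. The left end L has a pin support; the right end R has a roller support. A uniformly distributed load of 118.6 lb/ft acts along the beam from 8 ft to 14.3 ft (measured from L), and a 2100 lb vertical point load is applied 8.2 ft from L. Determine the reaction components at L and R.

L_x = 0, L_y = 1335 lb, R_y = 1512 lb

Resultant of the distributed load: 118.6 × 6.3 = 747.18 lb at 11.15 ft from L.
ΣM about L: R_y·16.9 − (118.6·6.3)·11.15 − 2100·8.2 = 0 → R_y = 25551.057/16.9 = 1511.9 ≈ 1512 lb.
ΣF_y = 0: L_y + 1511.9 − 118.6·6.3 − 2100 = 0 → L_y = 1335 lb.
ΣF_x = 0: no horizontal applied forces, so L_x = 0.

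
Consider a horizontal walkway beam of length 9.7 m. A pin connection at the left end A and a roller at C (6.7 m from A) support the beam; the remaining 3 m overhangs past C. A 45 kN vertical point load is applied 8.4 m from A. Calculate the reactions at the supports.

A_x = 0, A_y = -11.42 kN, C_y = 56.42 kN

Moments about A: C_y·6.7 − 45·8.4 = 0 → C_y = 378/6.7 = 56.4179 ≈ 56.42 kN.
ΣF_y = 0: A_y + 56.4179 − 45 = 0 → A_y = -11.42 kN.
ΣF_x = 0: no horizontal applied forces, so A_x = 0.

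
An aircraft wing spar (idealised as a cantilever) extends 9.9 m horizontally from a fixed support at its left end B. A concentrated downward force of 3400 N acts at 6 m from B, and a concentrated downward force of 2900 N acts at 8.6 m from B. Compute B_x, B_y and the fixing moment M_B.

B_x = 0, B_y = 6300 N, M_B = 45340 N·m

ΣF_x = 0: B_x = 0.
ΣF_y = 0: B_y − 3400 − 2900 = 0 → B_y = 6300 N.
ΣM about B: M_B − 3400·6 − 2900·8.6 = 0 → M_B = 45340 N·m.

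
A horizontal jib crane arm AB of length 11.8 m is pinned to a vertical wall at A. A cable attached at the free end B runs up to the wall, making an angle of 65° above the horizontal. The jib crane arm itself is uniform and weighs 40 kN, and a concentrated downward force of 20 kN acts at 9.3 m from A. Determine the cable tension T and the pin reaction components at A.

T = 39.46 kN, A_x = 16.68 kN, A_y = 24.24 kN

ΣM about A: T·sin65°·11.8 − 40·5.9 − 20·9.3 = 0 → T = 422/(11.8·0.906308) = 39.4598 ≈ 39.46 kN.
ΣF_x = 0: A_x − T·cos65° = 0 → A_x = 39.4598 × 0.422618 = 16.68 kN.
ΣF_y = 0: A_y + T·sin65° − 40 − 20 = 0 → A_y = 60 − 39.4598 × 0.906308 = 24.24 kN.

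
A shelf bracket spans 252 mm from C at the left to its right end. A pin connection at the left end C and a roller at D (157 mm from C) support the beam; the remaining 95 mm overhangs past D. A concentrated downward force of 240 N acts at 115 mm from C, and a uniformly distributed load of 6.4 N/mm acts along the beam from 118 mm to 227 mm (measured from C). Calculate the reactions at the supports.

Resultant of the distributed load: 6.4 × 109 = 697.6 N at 172.5 mm from C.
Moments about C: D_y·157 − 240·115 − (6.4·109)·172.5 = 0 → D_y = 147936/157 = 942.268 ≈ 942.3 N.
ΣF_y = 0: C_y + 942.268 − 240 − 6.4·109 = 0 → C_y = -4.668 N.
ΣF_x = 0: no horizontal applied forces, so C_x = 0.

C_x = 0, C_y = -4.668 N, D_y = 942.3 N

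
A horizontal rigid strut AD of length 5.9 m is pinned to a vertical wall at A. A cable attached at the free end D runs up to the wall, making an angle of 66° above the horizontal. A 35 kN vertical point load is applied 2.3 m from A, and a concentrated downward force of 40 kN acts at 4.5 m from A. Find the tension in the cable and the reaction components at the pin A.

ΣM about A: T·sin66°·5.9 − 35·2.3 − 40·4.5 = 0 → T = 260.5/(5.9·0.913545) = 48.331 ≈ 48.33 kN.
ΣF_x = 0: A_x − T·cos66° = 0 → A_x = 48.331 × 0.406737 = 19.66 kN.
ΣF_y = 0: A_y + T·sin66° − 35 − 40 = 0 → A_y = 75 − 48.331 × 0.913545 = 30.85 kN.

T = 48.33 kN, A_x = 19.66 kN, A_y = 30.85 kN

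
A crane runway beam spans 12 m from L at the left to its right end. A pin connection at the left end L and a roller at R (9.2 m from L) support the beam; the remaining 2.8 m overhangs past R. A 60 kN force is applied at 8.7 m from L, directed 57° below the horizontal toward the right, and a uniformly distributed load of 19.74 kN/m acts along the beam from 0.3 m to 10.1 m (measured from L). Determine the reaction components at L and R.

Resultant of the distributed load: 19.74 × 9.8 = 193.452 kN at 5.2 m from L.
ΣM about L: R_y·9.2 − 60·sin57°·8.7 − (19.74·9.8)·5.2 = 0 → R_y = 1443.74/9.2 = 156.928 ≈ 156.9 kN.
ΣF_y = 0: L_y + 156.928 − 60·sin57° − 19.74·9.8 = 0 → L_y = 86.84 kN.
ΣF_x = 0: L_x + 60·cos57° = 0 → L_x = -32.68 kN.

L_x = -32.68 kN, L_y = 86.84 kN, R_y = 156.9 kN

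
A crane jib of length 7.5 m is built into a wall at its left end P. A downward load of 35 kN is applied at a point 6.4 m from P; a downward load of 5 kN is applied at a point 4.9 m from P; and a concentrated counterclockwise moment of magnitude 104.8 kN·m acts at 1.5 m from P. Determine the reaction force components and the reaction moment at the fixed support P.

P_x = 0, P_y = 40.00 kN, M_P = 143.7 kN·m

ΣF_x = 0: P_x = 0.
ΣF_y = 0: P_y − 35 − 5 = 0 → P_y = 40.00 kN.
ΣM about P: M_P − 35·6.4 − 5·4.9 + 104.8 = 0 → M_P = 143.7 kN·m.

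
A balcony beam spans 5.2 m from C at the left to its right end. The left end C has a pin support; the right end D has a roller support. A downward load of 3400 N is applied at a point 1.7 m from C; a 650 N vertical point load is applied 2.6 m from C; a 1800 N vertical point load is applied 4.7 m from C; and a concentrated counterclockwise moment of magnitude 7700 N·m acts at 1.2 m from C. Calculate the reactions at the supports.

ΣM about C: D_y·5.2 − 3400·1.7 − 650·2.6 − 1800·4.7 + 7700 = 0 → D_y = 8230/5.2 = 1582.69 ≈ 1583 N.
ΣF_y = 0: C_y + 1582.69 − 3400 − 650 − 1800 = 0 → C_y = 4267 N.
ΣF_x = 0: no horizontal applied forces, so C_x = 0.

C_x = 0, C_y = 4267 N, D_y = 1583 N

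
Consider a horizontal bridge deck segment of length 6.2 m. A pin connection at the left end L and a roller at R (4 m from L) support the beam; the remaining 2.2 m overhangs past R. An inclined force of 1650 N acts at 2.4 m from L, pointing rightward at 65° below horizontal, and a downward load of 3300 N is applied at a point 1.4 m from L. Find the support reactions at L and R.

L_x = -697.3 N, L_y = 2743 N, R_y = 2052 N

Moments about L: R_y·4 − 1650·sin65°·2.4 − 3300·1.4 = 0 → R_y = 8208.98/4 = 2052.24 ≈ 2052 N.
ΣF_y = 0: L_y + 2052.24 − 1650·sin65° − 3300 = 0 → L_y = 2743 N.
ΣF_x = 0: L_x + 1650·cos65° = 0 → L_x = -697.3 N.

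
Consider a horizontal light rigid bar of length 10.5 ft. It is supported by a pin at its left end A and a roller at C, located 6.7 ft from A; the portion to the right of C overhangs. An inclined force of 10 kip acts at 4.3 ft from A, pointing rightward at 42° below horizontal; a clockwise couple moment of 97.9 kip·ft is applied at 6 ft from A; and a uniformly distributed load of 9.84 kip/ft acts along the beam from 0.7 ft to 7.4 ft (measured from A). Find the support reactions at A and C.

A_x = -7.431 kip, A_y = 13.86 kip, C_y = 58.76 kip

Resultant of the distributed load: 9.84 × 6.7 = 65.928 kip at 4.05 ft from A.
ΣM about A: C_y·6.7 − 10·sin42°·4.3 − 97.9 − (9.84·6.7)·4.05 = 0 → C_y = 393.681/6.7 = 58.7584 ≈ 58.76 kip.
ΣF_y = 0: A_y + 58.7584 − 10·sin42° − 9.84·6.7 = 0 → A_y = 13.86 kip.
ΣF_x = 0: A_x + 10·cos42° = 0 → A_x = -7.431 kip.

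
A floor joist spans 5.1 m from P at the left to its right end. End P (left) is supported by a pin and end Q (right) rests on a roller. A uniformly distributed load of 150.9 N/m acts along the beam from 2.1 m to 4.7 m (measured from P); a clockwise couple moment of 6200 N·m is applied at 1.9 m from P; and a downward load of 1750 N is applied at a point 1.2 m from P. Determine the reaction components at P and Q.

Resultant of the distributed load: 150.9 × 2.6 = 392.34 N at 3.4 m from P.
ΣM about P: Q_y·5.1 − (150.9·2.6)·3.4 − 6200 − 1750·1.2 = 0 → Q_y = 9633.956/5.1 = 1889.01 ≈ 1889 N.
ΣF_y = 0: P_y + 1889.01 − 150.9·2.6 − 1750 = 0 → P_y = 253.3 N.
ΣF_x = 0: no horizontal applied forces, so P_x = 0.

P_x = 0, P_y = 253.3 N, Q_y = 1889 N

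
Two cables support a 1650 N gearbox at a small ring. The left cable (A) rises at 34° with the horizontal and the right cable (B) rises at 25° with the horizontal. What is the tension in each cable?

T_A = 1745 N, T_B = 1596 N

ΣF_x = 0: −T_A·cos34° + T_B·cos25° = 0 → T_B = 0.914742·T_A.
ΣF_y = 0: T_A·sin34° + T_B·sin25° = 1650.
Substitute: T_A·(0.559193 + 0.914742·0.422618) = 1650 → T_A = 1744.59 ≈ 1745 N.
Then T_B = 0.914742 × 1744.59 = 1596 N.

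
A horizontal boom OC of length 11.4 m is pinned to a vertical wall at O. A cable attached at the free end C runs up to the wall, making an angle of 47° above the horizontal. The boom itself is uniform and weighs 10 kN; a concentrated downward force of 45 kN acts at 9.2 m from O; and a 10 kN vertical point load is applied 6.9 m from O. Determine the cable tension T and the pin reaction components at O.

ΣM about O: T·sin47°·11.4 − 10·5.7 − 45·9.2 − 10·6.9 = 0 → T = 540/(11.4·0.731354) = 64.7681 ≈ 64.77 kN.
ΣF_x = 0: O_x − T·cos47° = 0 → O_x = 64.7681 × 0.681998 = 44.17 kN.
ΣF_y = 0: O_y + T·sin47° − 10 − 45 − 10 = 0 → O_y = 65 − 64.7681 × 0.731354 = 17.63 kN.

T = 64.77 kN, O_x = 44.17 kN, O_y = 17.63 kN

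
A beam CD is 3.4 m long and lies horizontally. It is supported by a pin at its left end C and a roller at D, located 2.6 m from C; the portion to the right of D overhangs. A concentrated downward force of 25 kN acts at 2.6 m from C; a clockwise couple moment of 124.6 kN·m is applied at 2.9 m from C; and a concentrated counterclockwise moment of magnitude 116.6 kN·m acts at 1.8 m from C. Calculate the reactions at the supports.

Taking moments about C: D_y·2.6 − 25·2.6 − 124.6 + 116.6 = 0 → D_y = 73/2.6 = 28.0769 ≈ 28.08 kN.
ΣF_y = 0: C_y + 28.0769 − 25 = 0 → C_y = -3.077 kN.
ΣF_x = 0: no horizontal applied forces, so C_x = 0.

C_x = 0, C_y = -3.077 kN, D_y = 28.08 kN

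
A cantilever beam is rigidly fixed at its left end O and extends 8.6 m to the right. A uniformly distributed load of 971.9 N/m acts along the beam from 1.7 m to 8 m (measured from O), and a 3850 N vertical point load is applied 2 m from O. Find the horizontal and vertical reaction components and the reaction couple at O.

Resultant of the distributed load: 971.9 × 6.3 = 6122.97 N at 4.85 m from O.
ΣF_x = 0: O_x = 0.
ΣF_y = 0: O_y − 971.9·6.3 − 3850 = 0 → O_y = 9973 N.
ΣM about O: M_O − (971.9·6.3)·4.85 − 3850·2 = 0 → M_O = 37400 N·m.

O_x = 0, O_y = 9973 N, M_O = 37400 N·m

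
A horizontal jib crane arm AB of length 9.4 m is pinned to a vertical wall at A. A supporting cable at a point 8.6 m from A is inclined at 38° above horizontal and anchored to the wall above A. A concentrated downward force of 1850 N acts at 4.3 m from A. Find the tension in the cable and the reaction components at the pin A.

ΣM about A: T·sin38°·8.6 − 1850·4.3 = 0 → T = 7955/(8.6·0.615661) = 1502.45 ≈ 1502 N.
ΣF_x = 0: A_x − T·cos38° = 0 → A_x = 1502.45 × 0.788011 = 1184 N.
ΣF_y = 0: A_y + T·sin38° − 1850 = 0 → A_y = 1850 − 1502.45 × 0.615661 = 925.0 N.

T = 1502 N, A_x = 1184 N, A_y = 925.0 N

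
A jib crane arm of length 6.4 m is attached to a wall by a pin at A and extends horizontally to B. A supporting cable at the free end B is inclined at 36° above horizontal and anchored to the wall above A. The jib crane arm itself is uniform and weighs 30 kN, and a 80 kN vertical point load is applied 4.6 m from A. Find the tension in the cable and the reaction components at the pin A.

ΣM about A: T·sin36°·6.4 − 30·3.2 − 80·4.6 = 0 → T = 464/(6.4·0.587785) = 123.344 ≈ 123.3 kN.
ΣF_x = 0: A_x − T·cos36° = 0 → A_x = 123.344 × 0.809017 = 99.79 kN.
ΣF_y = 0: A_y + T·sin36° − 30 − 80 = 0 → A_y = 110 − 123.344 × 0.587785 = 37.50 kN.

T = 123.3 kN, A_x = 99.79 kN, A_y = 37.50 kN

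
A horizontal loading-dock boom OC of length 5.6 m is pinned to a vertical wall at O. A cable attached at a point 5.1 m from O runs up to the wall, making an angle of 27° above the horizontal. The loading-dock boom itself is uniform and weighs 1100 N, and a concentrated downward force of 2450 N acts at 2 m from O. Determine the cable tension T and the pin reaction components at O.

T = 3447 N, O_x = 3071 N, O_y = 1985 N

ΣM about O: T·sin27°·5.1 − 1100·2.8 − 2450·2 = 0 → T = 7980/(5.1·0.45399) = 3446.56 ≈ 3447 N.
ΣF_x = 0: O_x − T·cos27° = 0 → O_x = 3446.56 × 0.891007 = 3071 N.
ΣF_y = 0: O_y + T·sin27° − 1100 − 2450 = 0 → O_y = 3550 − 3446.56 × 0.45399 = 1985 N.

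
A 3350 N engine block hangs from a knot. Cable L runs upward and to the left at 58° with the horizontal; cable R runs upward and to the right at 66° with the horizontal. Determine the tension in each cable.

T_L = 1644 N, T_R = 2141 N

ΣF_x = 0: −T_L·cos58° + T_R·cos66° = 0 → T_R = 1.30286·T_L.
ΣF_y = 0: T_L·sin58° + T_R·sin66° = 3350.
Substitute: T_L·(0.848048 + 1.30286·0.913545) = 3350 → T_L = 1643.55 ≈ 1644 N.
Then T_R = 1.30286 × 1643.55 = 2141 N.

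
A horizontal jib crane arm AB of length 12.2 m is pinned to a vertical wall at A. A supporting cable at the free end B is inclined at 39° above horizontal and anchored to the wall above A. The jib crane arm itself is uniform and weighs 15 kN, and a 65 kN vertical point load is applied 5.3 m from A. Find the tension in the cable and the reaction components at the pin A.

ΣM about A: T·sin39°·12.2 − 15·6.1 − 65·5.3 = 0 → T = 436/(12.2·0.62932) = 56.7878 ≈ 56.79 kN.
ΣF_x = 0: A_x − T·cos39° = 0 → A_x = 56.7878 × 0.777146 = 44.13 kN.
ΣF_y = 0: A_y + T·sin39° − 15 − 65 = 0 → A_y = 80 − 56.7878 × 0.62932 = 44.26 kN.

T = 56.79 kN, A_x = 44.13 kN, A_y = 44.26 kN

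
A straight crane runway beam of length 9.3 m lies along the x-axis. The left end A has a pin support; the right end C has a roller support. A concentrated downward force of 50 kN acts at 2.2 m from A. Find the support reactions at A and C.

A_x = 0, A_y = 38.17 kN, C_y = 11.83 kN

Moments about A: C_y·9.3 − 50·2.2 = 0 → C_y = 110/9.3 = 11.828 ≈ 11.83 kN.
ΣF_y = 0: A_y + 11.828 − 50 = 0 → A_y = 38.17 kN.
ΣF_x = 0: no horizontal applied forces, so A_x = 0.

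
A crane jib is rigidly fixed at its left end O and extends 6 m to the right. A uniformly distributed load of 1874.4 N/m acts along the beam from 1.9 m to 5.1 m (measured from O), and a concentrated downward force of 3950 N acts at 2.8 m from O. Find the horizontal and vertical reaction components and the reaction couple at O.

O_x = 0, O_y = 9948 N, M_O = 32050 N·m

Resultant of the distributed load: 1874.4 × 3.2 = 5998.08 N at 3.5 m from O.
ΣF_x = 0: O_x = 0.
ΣF_y = 0: O_y − 1874.4·3.2 − 3950 = 0 → O_y = 9948 N.
ΣM about O: M_O − (1874.4·3.2)·3.5 − 3950·2.8 = 0 → M_O = 32050 N·m.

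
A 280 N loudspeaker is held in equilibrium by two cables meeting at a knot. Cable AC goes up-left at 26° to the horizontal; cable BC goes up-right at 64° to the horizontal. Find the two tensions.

T_AC = 122.7 N, T_BC = 251.7 N

ΣF_x = 0: −T_AC·cos26° + T_BC·cos64° = 0 → T_BC = 2.0503·T_AC.
ΣF_y = 0: T_AC·sin26° + T_BC·sin64° = 280.
Substitute: T_AC·(0.438371 + 2.0503·0.898794) = 280 → T_AC = 122.744 ≈ 122.7 N.
Then T_BC = 2.0503 × 122.744 = 251.7 N.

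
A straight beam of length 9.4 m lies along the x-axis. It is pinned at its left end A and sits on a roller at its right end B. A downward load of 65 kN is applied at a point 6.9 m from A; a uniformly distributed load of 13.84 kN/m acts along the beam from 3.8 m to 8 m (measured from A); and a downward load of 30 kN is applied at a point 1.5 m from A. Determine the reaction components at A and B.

Resultant of the distributed load: 13.84 × 4.2 = 58.128 kN at 5.9 m from A.
Moments about A: B_y·9.4 − 65·6.9 − (13.84·4.2)·5.9 − 30·1.5 = 0 → B_y = 836.4552/9.4 = 88.9846 ≈ 88.98 kN.
ΣF_y = 0: A_y + 88.9846 − 65 − 13.84·4.2 − 30 = 0 → A_y = 64.14 kN.
ΣF_x = 0: no horizontal applied forces, so A_x = 0.

A_x = 0, A_y = 64.14 kN, B_y = 88.98 kN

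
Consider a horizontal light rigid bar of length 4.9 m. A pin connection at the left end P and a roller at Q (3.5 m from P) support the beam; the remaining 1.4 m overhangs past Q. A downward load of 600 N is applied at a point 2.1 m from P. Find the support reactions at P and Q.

P_x = 0, P_y = 240.0 N, Q_y = 360.0 N

ΣM about P: Q_y·3.5 − 600·2.1 = 0 → Q_y = 1260/3.5 = 360.0 N.
ΣF_y = 0: P_y + 360 − 600 = 0 → P_y = 240.0 N.
ΣF_x = 0: no horizontal applied forces, so P_x = 0.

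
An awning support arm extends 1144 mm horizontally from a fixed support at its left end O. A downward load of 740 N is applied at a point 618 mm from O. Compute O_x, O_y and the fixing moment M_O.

ΣF_x = 0: O_x = 0.
ΣF_y = 0: O_y − 740 = 0 → O_y = 740.0 N.
ΣM about O: M_O − 740·618 = 0 → M_O = 457300 N·mm.

O_x = 0, O_y = 740.0 N, M_O = 457300 N·mm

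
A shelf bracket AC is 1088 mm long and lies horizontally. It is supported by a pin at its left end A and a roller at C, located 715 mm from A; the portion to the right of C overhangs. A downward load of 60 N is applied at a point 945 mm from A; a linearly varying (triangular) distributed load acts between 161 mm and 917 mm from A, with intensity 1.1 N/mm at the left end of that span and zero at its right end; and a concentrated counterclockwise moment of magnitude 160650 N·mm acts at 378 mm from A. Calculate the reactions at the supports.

A_x = 0, A_y = 381.0 N, C_y = 94.79 N

Resultant of the triangular load: ½ × 1.1 × 756 = 415.8 N, acting at 413 mm from A (one-third of the span from the peak).
Taking moments about A: C_y·715 − 60·945 − (½·1.1·756)·413 + 160650 = 0 → C_y = 67775.4/715 = 94.7908 ≈ 94.79 N.
ΣF_y = 0: A_y + 94.7908 − 60 − ½·1.1·756 = 0 → A_y = 381.0 N.
ΣF_x = 0: no horizontal applied forces, so A_x = 0.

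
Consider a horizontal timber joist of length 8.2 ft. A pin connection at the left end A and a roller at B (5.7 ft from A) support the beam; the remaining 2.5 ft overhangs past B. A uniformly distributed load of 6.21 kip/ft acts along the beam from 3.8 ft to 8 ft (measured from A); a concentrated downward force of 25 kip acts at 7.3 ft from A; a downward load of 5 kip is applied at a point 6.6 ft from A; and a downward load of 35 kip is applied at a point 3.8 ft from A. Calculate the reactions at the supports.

A_x = 0, A_y = 2.944 kip, B_y = 88.14 kip

Resultant of the distributed load: 6.21 × 4.2 = 26.082 kip at 5.9 ft from A.
ΣM about A: B_y·5.7 − (6.21·4.2)·5.9 − 25·7.3 − 5·6.6 − 35·3.8 = 0 → B_y = 502.3838/5.7 = 88.1375 ≈ 88.14 kip.
ΣF_y = 0: A_y + 88.1375 − 6.21·4.2 − 25 − 5 − 35 = 0 → A_y = 2.944 kip.
ΣF_x = 0: no horizontal applied forces, so A_x = 0.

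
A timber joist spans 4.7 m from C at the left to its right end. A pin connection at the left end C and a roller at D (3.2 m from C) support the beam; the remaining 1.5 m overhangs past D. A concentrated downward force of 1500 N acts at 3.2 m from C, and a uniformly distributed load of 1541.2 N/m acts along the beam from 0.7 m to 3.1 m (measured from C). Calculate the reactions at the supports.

C_x = 0, C_y = 1503 N, D_y = 3696 N

Resultant of the distributed load: 1541.2 × 2.4 = 3698.88 N at 1.9 m from C.
Moments about C: D_y·3.2 − 1500·3.2 − (1541.2·2.4)·1.9 = 0 → D_y = 11827.872/3.2 = 3696.21 ≈ 3696 N.
ΣF_y = 0: C_y + 3696.21 − 1500 − 1541.2·2.4 = 0 → C_y = 1503 N.
ΣF_x = 0: no horizontal applied forces, so C_x = 0.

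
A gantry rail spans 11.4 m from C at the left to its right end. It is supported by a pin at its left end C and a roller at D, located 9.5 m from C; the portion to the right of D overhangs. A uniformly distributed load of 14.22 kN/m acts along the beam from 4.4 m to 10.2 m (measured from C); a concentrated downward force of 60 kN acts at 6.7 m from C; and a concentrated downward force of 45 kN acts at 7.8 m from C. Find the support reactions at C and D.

Resultant of the distributed load: 14.22 × 5.8 = 82.476 kN at 7.3 m from C.
ΣM about C: D_y·9.5 − (14.22·5.8)·7.3 − 60·6.7 − 45·7.8 = 0 → D_y = 1355.0748/9.5 = 142.639 ≈ 142.6 kN.
ΣF_y = 0: C_y + 142.639 − 14.22·5.8 − 60 − 45 = 0 → C_y = 44.84 kN.
ΣF_x = 0: no horizontal applied forces, so C_x = 0.

C_x = 0, C_y = 44.84 kN, D_y = 142.6 kN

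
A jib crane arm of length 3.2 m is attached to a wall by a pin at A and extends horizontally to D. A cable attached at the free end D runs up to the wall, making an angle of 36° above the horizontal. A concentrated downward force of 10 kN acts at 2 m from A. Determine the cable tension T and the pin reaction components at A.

ΣM about A: T·sin36°·3.2 − 10·2 = 0 → T = 20/(3.2·0.587785) = 10.6331 ≈ 10.63 kN.
ΣF_x = 0: A_x − T·cos36° = 0 → A_x = 10.6331 × 0.809017 = 8.602 kN.
ΣF_y = 0: A_y + T·sin36° − 10 = 0 → A_y = 10 − 10.6331 × 0.587785 = 3.750 kN.

T = 10.63 kN, A_x = 8.602 kN, A_y = 3.750 kN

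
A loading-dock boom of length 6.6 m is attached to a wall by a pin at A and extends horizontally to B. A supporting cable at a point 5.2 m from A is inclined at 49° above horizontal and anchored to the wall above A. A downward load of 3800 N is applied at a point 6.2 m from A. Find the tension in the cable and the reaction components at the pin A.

T = 6003 N, A_x = 3939 N, A_y = -730.8 N

ΣM about A: T·sin49°·5.2 − 3800·6.2 = 0 → T = 23560/(5.2·0.75471) = 6003.32 ≈ 6003 N.
ΣF_x = 0: A_x − T·cos49° = 0 → A_x = 6003.32 × 0.656059 = 3939 N.
ΣF_y = 0: A_y + T·sin49° − 3800 = 0 → A_y = 3800 − 6003.32 × 0.75471 = -730.8 N.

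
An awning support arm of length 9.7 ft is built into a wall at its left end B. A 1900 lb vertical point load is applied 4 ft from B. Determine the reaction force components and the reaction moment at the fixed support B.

ΣF_x = 0: B_x = 0.
ΣF_y = 0: B_y − 1900 = 0 → B_y = 1900 lb.
ΣM about B: M_B − 1900·4 = 0 → M_B = 7600 lb·ft.

B_x = 0, B_y = 1900 lb, M_B = 7600 lb·ft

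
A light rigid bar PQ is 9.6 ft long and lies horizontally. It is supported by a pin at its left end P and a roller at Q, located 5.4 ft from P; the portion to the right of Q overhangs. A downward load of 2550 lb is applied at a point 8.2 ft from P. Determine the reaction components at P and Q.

P_x = 0, P_y = -1322 lb, Q_y = 3872 lb

Taking moments about P: Q_y·5.4 − 2550·8.2 = 0 → Q_y = 20910/5.4 = 3872.22 ≈ 3872 lb.
ΣF_y = 0: P_y + 3872.22 − 2550 = 0 → P_y = -1322 lb.
ΣF_x = 0: no horizontal applied forces, so P_x = 0.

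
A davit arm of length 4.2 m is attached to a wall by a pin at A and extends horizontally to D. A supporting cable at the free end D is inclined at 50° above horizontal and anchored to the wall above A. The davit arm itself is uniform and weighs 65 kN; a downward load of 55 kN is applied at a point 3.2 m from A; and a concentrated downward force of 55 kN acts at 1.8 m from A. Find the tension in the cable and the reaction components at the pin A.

ΣM about A: T·sin50°·4.2 − 65·2.1 − 55·3.2 − 55·1.8 = 0 → T = 411.5/(4.2·0.766044) = 127.899 ≈ 127.9 kN.
ΣF_x = 0: A_x − T·cos50° = 0 → A_x = 127.899 × 0.642788 = 82.21 kN.
ΣF_y = 0: A_y + T·sin50° − 65 − 55 − 55 = 0 → A_y = 175 − 127.899 × 0.766044 = 77.02 kN.

T = 127.9 kN, A_x = 82.21 kN, A_y = 77.02 kN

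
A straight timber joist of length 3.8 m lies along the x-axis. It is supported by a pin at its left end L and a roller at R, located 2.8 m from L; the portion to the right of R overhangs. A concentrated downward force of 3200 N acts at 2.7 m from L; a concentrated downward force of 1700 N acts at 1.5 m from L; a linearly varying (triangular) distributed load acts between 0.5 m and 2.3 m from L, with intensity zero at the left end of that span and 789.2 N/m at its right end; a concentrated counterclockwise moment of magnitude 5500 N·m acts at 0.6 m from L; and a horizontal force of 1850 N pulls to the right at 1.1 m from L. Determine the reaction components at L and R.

Resultant of the triangular load: ½ × 789.2 × 1.8 = 710.28 N, acting at 1.7 m from L (one-third of the span from the peak).
Moments about L: R_y·2.8 − 3200·2.7 − 1700·1.5 − (½·789.2·1.8)·1.7 + 5500 = 0 → R_y = 6897.476/2.8 = 2463.38 ≈ 2463 N.
ΣF_y = 0: L_y + 2463.38 − 3200 − 1700 − ½·789.2·1.8 = 0 → L_y = 3147 N.
ΣF_x = 0: L_x + 1850 = 0 → L_x = -1850 N.

L_x = -1850 N, L_y = 3147 N, R_y = 2463 N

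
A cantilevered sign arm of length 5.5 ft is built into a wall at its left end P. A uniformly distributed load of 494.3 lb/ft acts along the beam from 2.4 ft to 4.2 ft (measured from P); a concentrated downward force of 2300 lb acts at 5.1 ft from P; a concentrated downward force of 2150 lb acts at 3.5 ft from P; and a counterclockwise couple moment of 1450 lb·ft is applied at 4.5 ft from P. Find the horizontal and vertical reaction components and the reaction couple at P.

P_x = 0, P_y = 5340 lb, M_P = 20740 lb·ft

Resultant of the distributed load: 494.3 × 1.8 = 889.74 lb at 3.3 ft from P.
ΣF_x = 0: P_x = 0.
ΣF_y = 0: P_y − 494.3·1.8 − 2300 − 2150 = 0 → P_y = 5340 lb.
ΣM about P: M_P − (494.3·1.8)·3.3 − 2300·5.1 − 2150·3.5 + 1450 = 0 → M_P = 20740 lb·ft.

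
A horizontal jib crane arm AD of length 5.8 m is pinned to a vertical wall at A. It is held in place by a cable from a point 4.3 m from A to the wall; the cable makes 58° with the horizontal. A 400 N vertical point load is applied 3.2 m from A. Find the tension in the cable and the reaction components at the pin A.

T = 351.0 N, A_x = 186.0 N, A_y = 102.3 N

ΣM about A: T·sin58°·4.3 − 400·3.2 = 0 → T = 1280/(4.3·0.848048) = 351.011 ≈ 351.0 N.
ΣF_x = 0: A_x − T·cos58° = 0 → A_x = 351.011 × 0.529919 = 186.0 N.
ΣF_y = 0: A_y + T·sin58° − 400 = 0 → A_y = 400 − 351.011 × 0.848048 = 102.3 N.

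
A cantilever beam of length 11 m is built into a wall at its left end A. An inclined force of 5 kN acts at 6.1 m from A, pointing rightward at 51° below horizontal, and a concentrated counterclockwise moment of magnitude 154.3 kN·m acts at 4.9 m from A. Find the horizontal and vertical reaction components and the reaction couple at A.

ΣF_x = 0: A_x + 5·cos51° = 0 → A_x = -3.147 kN.
ΣF_y = 0: A_y − 5·sin51° = 0 → A_y = 3.886 kN.
ΣM about A: M_A − 5·sin51°·6.1 + 154.3 = 0 → M_A = -130.6 kN·m.

A_x = -3.147 kN, A_y = 3.886 kN, M_A = -130.6 kN·m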